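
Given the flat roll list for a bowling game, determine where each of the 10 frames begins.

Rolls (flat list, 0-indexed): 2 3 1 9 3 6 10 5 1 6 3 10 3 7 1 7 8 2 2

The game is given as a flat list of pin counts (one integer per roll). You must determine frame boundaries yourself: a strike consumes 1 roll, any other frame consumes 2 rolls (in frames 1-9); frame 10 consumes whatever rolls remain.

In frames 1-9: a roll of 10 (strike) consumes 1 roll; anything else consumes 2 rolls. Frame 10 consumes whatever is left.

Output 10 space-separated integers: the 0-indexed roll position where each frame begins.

Frame 1 starts at roll index 0: rolls=2,3 (sum=5), consumes 2 rolls
Frame 2 starts at roll index 2: rolls=1,9 (sum=10), consumes 2 rolls
Frame 3 starts at roll index 4: rolls=3,6 (sum=9), consumes 2 rolls
Frame 4 starts at roll index 6: roll=10 (strike), consumes 1 roll
Frame 5 starts at roll index 7: rolls=5,1 (sum=6), consumes 2 rolls
Frame 6 starts at roll index 9: rolls=6,3 (sum=9), consumes 2 rolls
Frame 7 starts at roll index 11: roll=10 (strike), consumes 1 roll
Frame 8 starts at roll index 12: rolls=3,7 (sum=10), consumes 2 rolls
Frame 9 starts at roll index 14: rolls=1,7 (sum=8), consumes 2 rolls
Frame 10 starts at roll index 16: 3 remaining rolls

Answer: 0 2 4 6 7 9 11 12 14 16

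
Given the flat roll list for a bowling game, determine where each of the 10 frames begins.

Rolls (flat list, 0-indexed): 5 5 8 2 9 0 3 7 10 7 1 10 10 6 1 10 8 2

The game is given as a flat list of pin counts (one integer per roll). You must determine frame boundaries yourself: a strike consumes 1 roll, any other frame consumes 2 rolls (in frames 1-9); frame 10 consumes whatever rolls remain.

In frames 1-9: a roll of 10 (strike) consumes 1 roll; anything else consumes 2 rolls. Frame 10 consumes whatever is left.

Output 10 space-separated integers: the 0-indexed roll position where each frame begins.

Answer: 0 2 4 6 8 9 11 12 13 15

Derivation:
Frame 1 starts at roll index 0: rolls=5,5 (sum=10), consumes 2 rolls
Frame 2 starts at roll index 2: rolls=8,2 (sum=10), consumes 2 rolls
Frame 3 starts at roll index 4: rolls=9,0 (sum=9), consumes 2 rolls
Frame 4 starts at roll index 6: rolls=3,7 (sum=10), consumes 2 rolls
Frame 5 starts at roll index 8: roll=10 (strike), consumes 1 roll
Frame 6 starts at roll index 9: rolls=7,1 (sum=8), consumes 2 rolls
Frame 7 starts at roll index 11: roll=10 (strike), consumes 1 roll
Frame 8 starts at roll index 12: roll=10 (strike), consumes 1 roll
Frame 9 starts at roll index 13: rolls=6,1 (sum=7), consumes 2 rolls
Frame 10 starts at roll index 15: 3 remaining rolls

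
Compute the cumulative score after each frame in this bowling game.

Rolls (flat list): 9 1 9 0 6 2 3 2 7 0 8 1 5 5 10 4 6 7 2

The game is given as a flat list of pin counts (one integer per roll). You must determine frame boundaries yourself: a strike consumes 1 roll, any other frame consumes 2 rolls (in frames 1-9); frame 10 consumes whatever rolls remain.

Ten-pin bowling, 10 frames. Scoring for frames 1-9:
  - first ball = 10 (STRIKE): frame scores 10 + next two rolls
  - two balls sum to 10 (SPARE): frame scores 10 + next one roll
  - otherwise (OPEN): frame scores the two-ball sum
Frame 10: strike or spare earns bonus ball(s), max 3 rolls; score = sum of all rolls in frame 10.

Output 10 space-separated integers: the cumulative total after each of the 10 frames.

Frame 1: SPARE (9+1=10). 10 + next roll (9) = 19. Cumulative: 19
Frame 2: OPEN (9+0=9). Cumulative: 28
Frame 3: OPEN (6+2=8). Cumulative: 36
Frame 4: OPEN (3+2=5). Cumulative: 41
Frame 5: OPEN (7+0=7). Cumulative: 48
Frame 6: OPEN (8+1=9). Cumulative: 57
Frame 7: SPARE (5+5=10). 10 + next roll (10) = 20. Cumulative: 77
Frame 8: STRIKE. 10 + next two rolls (4+6) = 20. Cumulative: 97
Frame 9: SPARE (4+6=10). 10 + next roll (7) = 17. Cumulative: 114
Frame 10: OPEN. Sum of all frame-10 rolls (7+2) = 9. Cumulative: 123

Answer: 19 28 36 41 48 57 77 97 114 123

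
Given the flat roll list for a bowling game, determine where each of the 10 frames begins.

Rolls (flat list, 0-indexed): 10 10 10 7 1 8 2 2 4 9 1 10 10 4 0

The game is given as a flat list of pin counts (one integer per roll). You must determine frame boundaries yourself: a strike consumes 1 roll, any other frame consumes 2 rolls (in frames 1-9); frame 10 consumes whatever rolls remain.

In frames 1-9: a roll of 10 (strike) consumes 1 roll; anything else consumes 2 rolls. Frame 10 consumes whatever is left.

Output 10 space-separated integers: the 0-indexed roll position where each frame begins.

Answer: 0 1 2 3 5 7 9 11 12 13

Derivation:
Frame 1 starts at roll index 0: roll=10 (strike), consumes 1 roll
Frame 2 starts at roll index 1: roll=10 (strike), consumes 1 roll
Frame 3 starts at roll index 2: roll=10 (strike), consumes 1 roll
Frame 4 starts at roll index 3: rolls=7,1 (sum=8), consumes 2 rolls
Frame 5 starts at roll index 5: rolls=8,2 (sum=10), consumes 2 rolls
Frame 6 starts at roll index 7: rolls=2,4 (sum=6), consumes 2 rolls
Frame 7 starts at roll index 9: rolls=9,1 (sum=10), consumes 2 rolls
Frame 8 starts at roll index 11: roll=10 (strike), consumes 1 roll
Frame 9 starts at roll index 12: roll=10 (strike), consumes 1 roll
Frame 10 starts at roll index 13: 2 remaining rolls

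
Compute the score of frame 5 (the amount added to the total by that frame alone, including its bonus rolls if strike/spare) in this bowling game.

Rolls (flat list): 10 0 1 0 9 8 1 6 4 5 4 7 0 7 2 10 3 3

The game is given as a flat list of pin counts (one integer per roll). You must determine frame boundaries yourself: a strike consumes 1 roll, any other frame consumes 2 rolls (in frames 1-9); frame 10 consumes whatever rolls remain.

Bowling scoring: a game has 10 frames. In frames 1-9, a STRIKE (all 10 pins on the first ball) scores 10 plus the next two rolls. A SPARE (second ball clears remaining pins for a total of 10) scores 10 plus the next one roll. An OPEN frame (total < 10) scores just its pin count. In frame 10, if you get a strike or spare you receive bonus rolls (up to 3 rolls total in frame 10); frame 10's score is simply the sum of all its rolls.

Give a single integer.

Answer: 15

Derivation:
Frame 1: STRIKE. 10 + next two rolls (0+1) = 11. Cumulative: 11
Frame 2: OPEN (0+1=1). Cumulative: 12
Frame 3: OPEN (0+9=9). Cumulative: 21
Frame 4: OPEN (8+1=9). Cumulative: 30
Frame 5: SPARE (6+4=10). 10 + next roll (5) = 15. Cumulative: 45
Frame 6: OPEN (5+4=9). Cumulative: 54
Frame 7: OPEN (7+0=7). Cumulative: 61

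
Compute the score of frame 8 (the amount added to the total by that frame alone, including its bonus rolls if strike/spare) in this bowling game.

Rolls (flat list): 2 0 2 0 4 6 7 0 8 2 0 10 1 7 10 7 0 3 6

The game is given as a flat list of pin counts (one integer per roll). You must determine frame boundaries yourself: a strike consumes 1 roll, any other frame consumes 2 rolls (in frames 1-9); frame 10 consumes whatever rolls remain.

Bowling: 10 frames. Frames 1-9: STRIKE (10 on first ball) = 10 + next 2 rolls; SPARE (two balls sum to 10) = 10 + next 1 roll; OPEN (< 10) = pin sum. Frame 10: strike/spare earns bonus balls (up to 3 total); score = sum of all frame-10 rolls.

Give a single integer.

Answer: 17

Derivation:
Frame 1: OPEN (2+0=2). Cumulative: 2
Frame 2: OPEN (2+0=2). Cumulative: 4
Frame 3: SPARE (4+6=10). 10 + next roll (7) = 17. Cumulative: 21
Frame 4: OPEN (7+0=7). Cumulative: 28
Frame 5: SPARE (8+2=10). 10 + next roll (0) = 10. Cumulative: 38
Frame 6: SPARE (0+10=10). 10 + next roll (1) = 11. Cumulative: 49
Frame 7: OPEN (1+7=8). Cumulative: 57
Frame 8: STRIKE. 10 + next two rolls (7+0) = 17. Cumulative: 74
Frame 9: OPEN (7+0=7). Cumulative: 81
Frame 10: OPEN. Sum of all frame-10 rolls (3+6) = 9. Cumulative: 90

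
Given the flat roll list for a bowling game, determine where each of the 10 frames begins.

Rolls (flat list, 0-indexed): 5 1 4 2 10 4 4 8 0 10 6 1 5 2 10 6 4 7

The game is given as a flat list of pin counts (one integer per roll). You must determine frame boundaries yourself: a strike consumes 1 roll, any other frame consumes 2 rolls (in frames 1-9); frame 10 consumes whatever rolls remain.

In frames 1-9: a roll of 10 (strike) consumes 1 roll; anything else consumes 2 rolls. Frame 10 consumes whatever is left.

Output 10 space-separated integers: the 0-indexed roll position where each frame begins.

Answer: 0 2 4 5 7 9 10 12 14 15

Derivation:
Frame 1 starts at roll index 0: rolls=5,1 (sum=6), consumes 2 rolls
Frame 2 starts at roll index 2: rolls=4,2 (sum=6), consumes 2 rolls
Frame 3 starts at roll index 4: roll=10 (strike), consumes 1 roll
Frame 4 starts at roll index 5: rolls=4,4 (sum=8), consumes 2 rolls
Frame 5 starts at roll index 7: rolls=8,0 (sum=8), consumes 2 rolls
Frame 6 starts at roll index 9: roll=10 (strike), consumes 1 roll
Frame 7 starts at roll index 10: rolls=6,1 (sum=7), consumes 2 rolls
Frame 8 starts at roll index 12: rolls=5,2 (sum=7), consumes 2 rolls
Frame 9 starts at roll index 14: roll=10 (strike), consumes 1 roll
Frame 10 starts at roll index 15: 3 remaining rolls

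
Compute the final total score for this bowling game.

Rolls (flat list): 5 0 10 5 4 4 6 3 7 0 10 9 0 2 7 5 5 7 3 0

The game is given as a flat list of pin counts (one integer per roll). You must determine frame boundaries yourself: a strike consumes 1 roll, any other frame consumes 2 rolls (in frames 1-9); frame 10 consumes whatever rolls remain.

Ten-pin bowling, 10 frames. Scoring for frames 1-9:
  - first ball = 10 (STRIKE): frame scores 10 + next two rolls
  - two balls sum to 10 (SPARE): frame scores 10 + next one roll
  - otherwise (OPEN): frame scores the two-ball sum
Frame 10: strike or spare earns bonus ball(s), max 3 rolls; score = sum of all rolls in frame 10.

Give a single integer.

Frame 1: OPEN (5+0=5). Cumulative: 5
Frame 2: STRIKE. 10 + next two rolls (5+4) = 19. Cumulative: 24
Frame 3: OPEN (5+4=9). Cumulative: 33
Frame 4: SPARE (4+6=10). 10 + next roll (3) = 13. Cumulative: 46
Frame 5: SPARE (3+7=10). 10 + next roll (0) = 10. Cumulative: 56
Frame 6: SPARE (0+10=10). 10 + next roll (9) = 19. Cumulative: 75
Frame 7: OPEN (9+0=9). Cumulative: 84
Frame 8: OPEN (2+7=9). Cumulative: 93
Frame 9: SPARE (5+5=10). 10 + next roll (7) = 17. Cumulative: 110
Frame 10: SPARE. Sum of all frame-10 rolls (7+3+0) = 10. Cumulative: 120

Answer: 120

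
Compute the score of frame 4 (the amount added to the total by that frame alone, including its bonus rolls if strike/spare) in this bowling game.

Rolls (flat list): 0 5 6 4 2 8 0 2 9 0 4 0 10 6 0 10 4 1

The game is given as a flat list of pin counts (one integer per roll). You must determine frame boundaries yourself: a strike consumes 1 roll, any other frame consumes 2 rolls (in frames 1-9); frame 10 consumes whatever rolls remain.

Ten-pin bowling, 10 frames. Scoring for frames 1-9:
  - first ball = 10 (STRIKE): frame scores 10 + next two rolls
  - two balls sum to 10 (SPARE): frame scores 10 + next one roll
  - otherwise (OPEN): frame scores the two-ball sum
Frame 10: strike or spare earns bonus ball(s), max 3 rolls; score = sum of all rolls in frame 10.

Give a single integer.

Answer: 2

Derivation:
Frame 1: OPEN (0+5=5). Cumulative: 5
Frame 2: SPARE (6+4=10). 10 + next roll (2) = 12. Cumulative: 17
Frame 3: SPARE (2+8=10). 10 + next roll (0) = 10. Cumulative: 27
Frame 4: OPEN (0+2=2). Cumulative: 29
Frame 5: OPEN (9+0=9). Cumulative: 38
Frame 6: OPEN (4+0=4). Cumulative: 42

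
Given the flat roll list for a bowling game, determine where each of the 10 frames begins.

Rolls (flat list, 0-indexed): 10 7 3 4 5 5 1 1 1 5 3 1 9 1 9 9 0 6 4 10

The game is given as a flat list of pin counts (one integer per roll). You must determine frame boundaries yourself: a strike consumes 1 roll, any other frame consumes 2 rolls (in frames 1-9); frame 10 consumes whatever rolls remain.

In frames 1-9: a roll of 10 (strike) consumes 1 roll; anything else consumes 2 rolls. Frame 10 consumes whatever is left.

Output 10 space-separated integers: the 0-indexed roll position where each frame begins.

Frame 1 starts at roll index 0: roll=10 (strike), consumes 1 roll
Frame 2 starts at roll index 1: rolls=7,3 (sum=10), consumes 2 rolls
Frame 3 starts at roll index 3: rolls=4,5 (sum=9), consumes 2 rolls
Frame 4 starts at roll index 5: rolls=5,1 (sum=6), consumes 2 rolls
Frame 5 starts at roll index 7: rolls=1,1 (sum=2), consumes 2 rolls
Frame 6 starts at roll index 9: rolls=5,3 (sum=8), consumes 2 rolls
Frame 7 starts at roll index 11: rolls=1,9 (sum=10), consumes 2 rolls
Frame 8 starts at roll index 13: rolls=1,9 (sum=10), consumes 2 rolls
Frame 9 starts at roll index 15: rolls=9,0 (sum=9), consumes 2 rolls
Frame 10 starts at roll index 17: 3 remaining rolls

Answer: 0 1 3 5 7 9 11 13 15 17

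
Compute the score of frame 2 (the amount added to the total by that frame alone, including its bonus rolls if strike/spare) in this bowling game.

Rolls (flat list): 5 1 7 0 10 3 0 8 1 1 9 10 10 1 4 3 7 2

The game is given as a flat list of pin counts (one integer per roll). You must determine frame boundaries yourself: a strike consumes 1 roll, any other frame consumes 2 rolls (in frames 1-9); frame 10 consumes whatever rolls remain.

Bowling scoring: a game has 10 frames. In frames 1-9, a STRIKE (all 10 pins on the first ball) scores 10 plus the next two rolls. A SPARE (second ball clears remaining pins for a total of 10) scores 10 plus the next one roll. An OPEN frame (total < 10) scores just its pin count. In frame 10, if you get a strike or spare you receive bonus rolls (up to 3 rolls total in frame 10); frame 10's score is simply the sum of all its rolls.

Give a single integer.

Frame 1: OPEN (5+1=6). Cumulative: 6
Frame 2: OPEN (7+0=7). Cumulative: 13
Frame 3: STRIKE. 10 + next two rolls (3+0) = 13. Cumulative: 26
Frame 4: OPEN (3+0=3). Cumulative: 29

Answer: 7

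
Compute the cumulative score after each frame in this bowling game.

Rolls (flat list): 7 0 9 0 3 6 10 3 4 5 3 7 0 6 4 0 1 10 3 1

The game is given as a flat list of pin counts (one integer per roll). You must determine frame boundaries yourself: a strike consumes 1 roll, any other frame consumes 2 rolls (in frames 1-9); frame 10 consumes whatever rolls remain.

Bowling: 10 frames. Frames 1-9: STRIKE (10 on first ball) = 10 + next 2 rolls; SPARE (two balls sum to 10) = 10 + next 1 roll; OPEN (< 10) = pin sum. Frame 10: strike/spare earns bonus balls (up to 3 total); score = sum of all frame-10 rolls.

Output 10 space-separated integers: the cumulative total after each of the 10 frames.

Answer: 7 16 25 42 49 57 64 74 75 89

Derivation:
Frame 1: OPEN (7+0=7). Cumulative: 7
Frame 2: OPEN (9+0=9). Cumulative: 16
Frame 3: OPEN (3+6=9). Cumulative: 25
Frame 4: STRIKE. 10 + next two rolls (3+4) = 17. Cumulative: 42
Frame 5: OPEN (3+4=7). Cumulative: 49
Frame 6: OPEN (5+3=8). Cumulative: 57
Frame 7: OPEN (7+0=7). Cumulative: 64
Frame 8: SPARE (6+4=10). 10 + next roll (0) = 10. Cumulative: 74
Frame 9: OPEN (0+1=1). Cumulative: 75
Frame 10: STRIKE. Sum of all frame-10 rolls (10+3+1) = 14. Cumulative: 89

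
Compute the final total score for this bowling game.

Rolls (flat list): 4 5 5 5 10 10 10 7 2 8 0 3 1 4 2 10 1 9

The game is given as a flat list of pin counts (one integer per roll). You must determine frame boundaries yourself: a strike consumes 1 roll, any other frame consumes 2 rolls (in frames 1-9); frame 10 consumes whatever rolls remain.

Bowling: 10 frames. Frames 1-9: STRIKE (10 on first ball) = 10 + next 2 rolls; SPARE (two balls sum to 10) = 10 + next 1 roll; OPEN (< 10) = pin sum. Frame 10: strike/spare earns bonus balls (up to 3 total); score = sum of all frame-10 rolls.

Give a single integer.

Answer: 152

Derivation:
Frame 1: OPEN (4+5=9). Cumulative: 9
Frame 2: SPARE (5+5=10). 10 + next roll (10) = 20. Cumulative: 29
Frame 3: STRIKE. 10 + next two rolls (10+10) = 30. Cumulative: 59
Frame 4: STRIKE. 10 + next two rolls (10+7) = 27. Cumulative: 86
Frame 5: STRIKE. 10 + next two rolls (7+2) = 19. Cumulative: 105
Frame 6: OPEN (7+2=9). Cumulative: 114
Frame 7: OPEN (8+0=8). Cumulative: 122
Frame 8: OPEN (3+1=4). Cumulative: 126
Frame 9: OPEN (4+2=6). Cumulative: 132
Frame 10: STRIKE. Sum of all frame-10 rolls (10+1+9) = 20. Cumulative: 152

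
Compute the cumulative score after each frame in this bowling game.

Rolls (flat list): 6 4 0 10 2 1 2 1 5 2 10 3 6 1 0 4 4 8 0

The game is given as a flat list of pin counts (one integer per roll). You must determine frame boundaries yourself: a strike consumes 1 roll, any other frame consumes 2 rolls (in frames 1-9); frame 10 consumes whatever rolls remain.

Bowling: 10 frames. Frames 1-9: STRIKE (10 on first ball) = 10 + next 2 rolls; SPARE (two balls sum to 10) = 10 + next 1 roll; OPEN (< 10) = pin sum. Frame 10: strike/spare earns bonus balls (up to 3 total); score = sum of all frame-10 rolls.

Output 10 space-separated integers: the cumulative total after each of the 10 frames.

Frame 1: SPARE (6+4=10). 10 + next roll (0) = 10. Cumulative: 10
Frame 2: SPARE (0+10=10). 10 + next roll (2) = 12. Cumulative: 22
Frame 3: OPEN (2+1=3). Cumulative: 25
Frame 4: OPEN (2+1=3). Cumulative: 28
Frame 5: OPEN (5+2=7). Cumulative: 35
Frame 6: STRIKE. 10 + next two rolls (3+6) = 19. Cumulative: 54
Frame 7: OPEN (3+6=9). Cumulative: 63
Frame 8: OPEN (1+0=1). Cumulative: 64
Frame 9: OPEN (4+4=8). Cumulative: 72
Frame 10: OPEN. Sum of all frame-10 rolls (8+0) = 8. Cumulative: 80

Answer: 10 22 25 28 35 54 63 64 72 80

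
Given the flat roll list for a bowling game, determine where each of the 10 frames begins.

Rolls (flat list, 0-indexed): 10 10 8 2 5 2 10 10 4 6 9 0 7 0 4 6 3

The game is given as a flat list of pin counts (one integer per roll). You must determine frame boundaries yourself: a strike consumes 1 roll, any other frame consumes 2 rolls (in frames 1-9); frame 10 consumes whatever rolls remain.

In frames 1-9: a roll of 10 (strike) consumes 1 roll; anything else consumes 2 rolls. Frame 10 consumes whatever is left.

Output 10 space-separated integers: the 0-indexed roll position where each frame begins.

Frame 1 starts at roll index 0: roll=10 (strike), consumes 1 roll
Frame 2 starts at roll index 1: roll=10 (strike), consumes 1 roll
Frame 3 starts at roll index 2: rolls=8,2 (sum=10), consumes 2 rolls
Frame 4 starts at roll index 4: rolls=5,2 (sum=7), consumes 2 rolls
Frame 5 starts at roll index 6: roll=10 (strike), consumes 1 roll
Frame 6 starts at roll index 7: roll=10 (strike), consumes 1 roll
Frame 7 starts at roll index 8: rolls=4,6 (sum=10), consumes 2 rolls
Frame 8 starts at roll index 10: rolls=9,0 (sum=9), consumes 2 rolls
Frame 9 starts at roll index 12: rolls=7,0 (sum=7), consumes 2 rolls
Frame 10 starts at roll index 14: 3 remaining rolls

Answer: 0 1 2 4 6 7 8 10 12 14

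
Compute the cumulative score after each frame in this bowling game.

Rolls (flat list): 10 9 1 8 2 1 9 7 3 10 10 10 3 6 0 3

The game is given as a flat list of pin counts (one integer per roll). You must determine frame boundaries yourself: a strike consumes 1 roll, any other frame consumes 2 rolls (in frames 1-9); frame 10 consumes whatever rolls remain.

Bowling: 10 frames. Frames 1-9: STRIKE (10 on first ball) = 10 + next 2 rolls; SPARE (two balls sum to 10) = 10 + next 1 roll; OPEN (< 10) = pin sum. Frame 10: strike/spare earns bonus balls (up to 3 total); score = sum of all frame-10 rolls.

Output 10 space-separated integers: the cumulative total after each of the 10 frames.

Frame 1: STRIKE. 10 + next two rolls (9+1) = 20. Cumulative: 20
Frame 2: SPARE (9+1=10). 10 + next roll (8) = 18. Cumulative: 38
Frame 3: SPARE (8+2=10). 10 + next roll (1) = 11. Cumulative: 49
Frame 4: SPARE (1+9=10). 10 + next roll (7) = 17. Cumulative: 66
Frame 5: SPARE (7+3=10). 10 + next roll (10) = 20. Cumulative: 86
Frame 6: STRIKE. 10 + next two rolls (10+10) = 30. Cumulative: 116
Frame 7: STRIKE. 10 + next two rolls (10+3) = 23. Cumulative: 139
Frame 8: STRIKE. 10 + next two rolls (3+6) = 19. Cumulative: 158
Frame 9: OPEN (3+6=9). Cumulative: 167
Frame 10: OPEN. Sum of all frame-10 rolls (0+3) = 3. Cumulative: 170

Answer: 20 38 49 66 86 116 139 158 167 170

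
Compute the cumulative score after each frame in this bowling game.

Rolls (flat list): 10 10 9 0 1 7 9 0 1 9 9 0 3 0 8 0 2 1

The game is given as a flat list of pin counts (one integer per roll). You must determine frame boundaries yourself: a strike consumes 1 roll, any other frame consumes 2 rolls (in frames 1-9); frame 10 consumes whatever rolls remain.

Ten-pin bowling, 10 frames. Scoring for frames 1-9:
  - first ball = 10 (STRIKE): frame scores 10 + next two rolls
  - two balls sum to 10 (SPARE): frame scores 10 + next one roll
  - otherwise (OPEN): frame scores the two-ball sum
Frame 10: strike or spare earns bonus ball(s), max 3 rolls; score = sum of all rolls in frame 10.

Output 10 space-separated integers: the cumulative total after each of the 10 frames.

Answer: 29 48 57 65 74 93 102 105 113 116

Derivation:
Frame 1: STRIKE. 10 + next two rolls (10+9) = 29. Cumulative: 29
Frame 2: STRIKE. 10 + next two rolls (9+0) = 19. Cumulative: 48
Frame 3: OPEN (9+0=9). Cumulative: 57
Frame 4: OPEN (1+7=8). Cumulative: 65
Frame 5: OPEN (9+0=9). Cumulative: 74
Frame 6: SPARE (1+9=10). 10 + next roll (9) = 19. Cumulative: 93
Frame 7: OPEN (9+0=9). Cumulative: 102
Frame 8: OPEN (3+0=3). Cumulative: 105
Frame 9: OPEN (8+0=8). Cumulative: 113
Frame 10: OPEN. Sum of all frame-10 rolls (2+1) = 3. Cumulative: 116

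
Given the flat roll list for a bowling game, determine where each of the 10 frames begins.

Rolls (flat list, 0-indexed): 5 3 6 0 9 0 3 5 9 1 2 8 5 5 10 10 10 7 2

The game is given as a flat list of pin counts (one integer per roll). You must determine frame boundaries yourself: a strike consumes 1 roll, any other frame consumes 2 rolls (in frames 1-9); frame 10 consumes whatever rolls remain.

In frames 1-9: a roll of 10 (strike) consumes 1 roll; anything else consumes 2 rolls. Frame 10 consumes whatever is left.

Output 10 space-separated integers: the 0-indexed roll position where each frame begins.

Frame 1 starts at roll index 0: rolls=5,3 (sum=8), consumes 2 rolls
Frame 2 starts at roll index 2: rolls=6,0 (sum=6), consumes 2 rolls
Frame 3 starts at roll index 4: rolls=9,0 (sum=9), consumes 2 rolls
Frame 4 starts at roll index 6: rolls=3,5 (sum=8), consumes 2 rolls
Frame 5 starts at roll index 8: rolls=9,1 (sum=10), consumes 2 rolls
Frame 6 starts at roll index 10: rolls=2,8 (sum=10), consumes 2 rolls
Frame 7 starts at roll index 12: rolls=5,5 (sum=10), consumes 2 rolls
Frame 8 starts at roll index 14: roll=10 (strike), consumes 1 roll
Frame 9 starts at roll index 15: roll=10 (strike), consumes 1 roll
Frame 10 starts at roll index 16: 3 remaining rolls

Answer: 0 2 4 6 8 10 12 14 15 16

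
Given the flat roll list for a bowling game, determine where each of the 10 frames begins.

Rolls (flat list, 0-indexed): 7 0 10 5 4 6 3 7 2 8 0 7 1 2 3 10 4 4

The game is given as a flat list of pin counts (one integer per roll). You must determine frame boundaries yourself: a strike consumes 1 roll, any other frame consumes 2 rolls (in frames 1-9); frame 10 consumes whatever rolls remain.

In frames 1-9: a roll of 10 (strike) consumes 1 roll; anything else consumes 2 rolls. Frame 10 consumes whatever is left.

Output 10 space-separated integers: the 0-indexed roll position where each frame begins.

Answer: 0 2 3 5 7 9 11 13 15 16

Derivation:
Frame 1 starts at roll index 0: rolls=7,0 (sum=7), consumes 2 rolls
Frame 2 starts at roll index 2: roll=10 (strike), consumes 1 roll
Frame 3 starts at roll index 3: rolls=5,4 (sum=9), consumes 2 rolls
Frame 4 starts at roll index 5: rolls=6,3 (sum=9), consumes 2 rolls
Frame 5 starts at roll index 7: rolls=7,2 (sum=9), consumes 2 rolls
Frame 6 starts at roll index 9: rolls=8,0 (sum=8), consumes 2 rolls
Frame 7 starts at roll index 11: rolls=7,1 (sum=8), consumes 2 rolls
Frame 8 starts at roll index 13: rolls=2,3 (sum=5), consumes 2 rolls
Frame 9 starts at roll index 15: roll=10 (strike), consumes 1 roll
Frame 10 starts at roll index 16: 2 remaining rolls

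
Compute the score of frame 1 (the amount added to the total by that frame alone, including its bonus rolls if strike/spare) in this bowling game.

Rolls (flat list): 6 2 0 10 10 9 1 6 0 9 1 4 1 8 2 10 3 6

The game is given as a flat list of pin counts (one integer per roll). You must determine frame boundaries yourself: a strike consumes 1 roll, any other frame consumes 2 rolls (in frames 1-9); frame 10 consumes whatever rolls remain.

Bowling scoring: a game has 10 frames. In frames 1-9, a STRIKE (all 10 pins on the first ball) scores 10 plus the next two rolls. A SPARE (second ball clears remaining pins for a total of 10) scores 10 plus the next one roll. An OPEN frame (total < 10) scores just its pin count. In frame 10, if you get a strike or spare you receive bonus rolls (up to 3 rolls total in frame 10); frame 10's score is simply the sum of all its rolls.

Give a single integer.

Frame 1: OPEN (6+2=8). Cumulative: 8
Frame 2: SPARE (0+10=10). 10 + next roll (10) = 20. Cumulative: 28
Frame 3: STRIKE. 10 + next two rolls (9+1) = 20. Cumulative: 48

Answer: 8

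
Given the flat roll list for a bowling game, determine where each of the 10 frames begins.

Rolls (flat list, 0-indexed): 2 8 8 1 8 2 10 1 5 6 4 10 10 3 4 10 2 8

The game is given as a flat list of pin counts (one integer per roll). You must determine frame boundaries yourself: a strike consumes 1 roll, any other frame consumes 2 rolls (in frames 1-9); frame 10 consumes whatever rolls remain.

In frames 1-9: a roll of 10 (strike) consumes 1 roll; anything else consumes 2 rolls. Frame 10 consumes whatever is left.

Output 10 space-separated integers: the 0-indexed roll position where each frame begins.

Frame 1 starts at roll index 0: rolls=2,8 (sum=10), consumes 2 rolls
Frame 2 starts at roll index 2: rolls=8,1 (sum=9), consumes 2 rolls
Frame 3 starts at roll index 4: rolls=8,2 (sum=10), consumes 2 rolls
Frame 4 starts at roll index 6: roll=10 (strike), consumes 1 roll
Frame 5 starts at roll index 7: rolls=1,5 (sum=6), consumes 2 rolls
Frame 6 starts at roll index 9: rolls=6,4 (sum=10), consumes 2 rolls
Frame 7 starts at roll index 11: roll=10 (strike), consumes 1 roll
Frame 8 starts at roll index 12: roll=10 (strike), consumes 1 roll
Frame 9 starts at roll index 13: rolls=3,4 (sum=7), consumes 2 rolls
Frame 10 starts at roll index 15: 3 remaining rolls

Answer: 0 2 4 6 7 9 11 12 13 15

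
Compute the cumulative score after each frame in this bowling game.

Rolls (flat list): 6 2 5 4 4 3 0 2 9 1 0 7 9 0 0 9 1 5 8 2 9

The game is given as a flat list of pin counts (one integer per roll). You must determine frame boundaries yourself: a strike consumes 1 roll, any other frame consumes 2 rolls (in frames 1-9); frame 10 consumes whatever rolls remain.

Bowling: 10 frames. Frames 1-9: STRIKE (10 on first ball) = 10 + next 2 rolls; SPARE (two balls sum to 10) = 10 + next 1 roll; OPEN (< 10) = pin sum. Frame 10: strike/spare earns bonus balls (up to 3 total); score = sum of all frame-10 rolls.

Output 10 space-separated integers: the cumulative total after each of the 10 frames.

Frame 1: OPEN (6+2=8). Cumulative: 8
Frame 2: OPEN (5+4=9). Cumulative: 17
Frame 3: OPEN (4+3=7). Cumulative: 24
Frame 4: OPEN (0+2=2). Cumulative: 26
Frame 5: SPARE (9+1=10). 10 + next roll (0) = 10. Cumulative: 36
Frame 6: OPEN (0+7=7). Cumulative: 43
Frame 7: OPEN (9+0=9). Cumulative: 52
Frame 8: OPEN (0+9=9). Cumulative: 61
Frame 9: OPEN (1+5=6). Cumulative: 67
Frame 10: SPARE. Sum of all frame-10 rolls (8+2+9) = 19. Cumulative: 86

Answer: 8 17 24 26 36 43 52 61 67 86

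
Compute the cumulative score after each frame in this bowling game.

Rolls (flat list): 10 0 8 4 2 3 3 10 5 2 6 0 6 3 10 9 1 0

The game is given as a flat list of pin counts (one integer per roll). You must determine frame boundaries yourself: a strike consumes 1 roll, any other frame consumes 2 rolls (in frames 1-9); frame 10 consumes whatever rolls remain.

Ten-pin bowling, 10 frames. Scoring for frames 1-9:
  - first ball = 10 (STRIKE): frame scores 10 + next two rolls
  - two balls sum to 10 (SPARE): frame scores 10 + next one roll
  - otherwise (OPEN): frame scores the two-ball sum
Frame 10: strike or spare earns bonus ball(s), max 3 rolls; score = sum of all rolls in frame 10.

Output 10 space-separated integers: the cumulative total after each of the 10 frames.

Answer: 18 26 32 38 55 62 68 77 97 107

Derivation:
Frame 1: STRIKE. 10 + next two rolls (0+8) = 18. Cumulative: 18
Frame 2: OPEN (0+8=8). Cumulative: 26
Frame 3: OPEN (4+2=6). Cumulative: 32
Frame 4: OPEN (3+3=6). Cumulative: 38
Frame 5: STRIKE. 10 + next two rolls (5+2) = 17. Cumulative: 55
Frame 6: OPEN (5+2=7). Cumulative: 62
Frame 7: OPEN (6+0=6). Cumulative: 68
Frame 8: OPEN (6+3=9). Cumulative: 77
Frame 9: STRIKE. 10 + next two rolls (9+1) = 20. Cumulative: 97
Frame 10: SPARE. Sum of all frame-10 rolls (9+1+0) = 10. Cumulative: 107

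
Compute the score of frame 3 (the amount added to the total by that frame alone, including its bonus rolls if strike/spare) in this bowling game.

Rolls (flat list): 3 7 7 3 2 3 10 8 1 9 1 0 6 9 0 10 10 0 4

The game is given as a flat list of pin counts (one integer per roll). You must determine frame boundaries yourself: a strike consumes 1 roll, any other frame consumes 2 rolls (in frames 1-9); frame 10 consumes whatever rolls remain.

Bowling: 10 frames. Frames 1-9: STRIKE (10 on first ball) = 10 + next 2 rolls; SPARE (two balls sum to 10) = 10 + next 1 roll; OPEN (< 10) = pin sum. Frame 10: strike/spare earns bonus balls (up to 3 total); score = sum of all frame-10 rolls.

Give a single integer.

Frame 1: SPARE (3+7=10). 10 + next roll (7) = 17. Cumulative: 17
Frame 2: SPARE (7+3=10). 10 + next roll (2) = 12. Cumulative: 29
Frame 3: OPEN (2+3=5). Cumulative: 34
Frame 4: STRIKE. 10 + next two rolls (8+1) = 19. Cumulative: 53
Frame 5: OPEN (8+1=9). Cumulative: 62

Answer: 5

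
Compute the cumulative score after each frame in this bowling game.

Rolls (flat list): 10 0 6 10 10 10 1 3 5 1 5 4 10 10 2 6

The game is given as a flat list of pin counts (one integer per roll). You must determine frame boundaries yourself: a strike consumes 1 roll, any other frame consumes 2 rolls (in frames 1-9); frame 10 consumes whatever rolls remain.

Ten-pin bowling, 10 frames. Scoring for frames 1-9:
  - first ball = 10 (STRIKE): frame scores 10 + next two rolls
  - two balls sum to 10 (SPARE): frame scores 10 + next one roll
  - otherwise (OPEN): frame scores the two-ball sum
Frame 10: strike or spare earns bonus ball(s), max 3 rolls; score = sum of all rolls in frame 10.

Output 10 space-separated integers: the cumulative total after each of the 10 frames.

Answer: 16 22 52 73 87 91 97 106 128 146

Derivation:
Frame 1: STRIKE. 10 + next two rolls (0+6) = 16. Cumulative: 16
Frame 2: OPEN (0+6=6). Cumulative: 22
Frame 3: STRIKE. 10 + next two rolls (10+10) = 30. Cumulative: 52
Frame 4: STRIKE. 10 + next two rolls (10+1) = 21. Cumulative: 73
Frame 5: STRIKE. 10 + next two rolls (1+3) = 14. Cumulative: 87
Frame 6: OPEN (1+3=4). Cumulative: 91
Frame 7: OPEN (5+1=6). Cumulative: 97
Frame 8: OPEN (5+4=9). Cumulative: 106
Frame 9: STRIKE. 10 + next two rolls (10+2) = 22. Cumulative: 128
Frame 10: STRIKE. Sum of all frame-10 rolls (10+2+6) = 18. Cumulative: 146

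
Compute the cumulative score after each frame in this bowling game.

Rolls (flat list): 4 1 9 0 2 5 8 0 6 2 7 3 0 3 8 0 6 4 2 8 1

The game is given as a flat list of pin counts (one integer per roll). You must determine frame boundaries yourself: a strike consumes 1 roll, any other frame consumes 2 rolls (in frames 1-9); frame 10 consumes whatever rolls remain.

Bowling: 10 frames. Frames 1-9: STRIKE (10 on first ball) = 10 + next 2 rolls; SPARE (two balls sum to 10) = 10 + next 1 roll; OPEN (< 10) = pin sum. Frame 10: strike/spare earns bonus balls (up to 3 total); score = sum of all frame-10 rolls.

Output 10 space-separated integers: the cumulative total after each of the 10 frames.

Frame 1: OPEN (4+1=5). Cumulative: 5
Frame 2: OPEN (9+0=9). Cumulative: 14
Frame 3: OPEN (2+5=7). Cumulative: 21
Frame 4: OPEN (8+0=8). Cumulative: 29
Frame 5: OPEN (6+2=8). Cumulative: 37
Frame 6: SPARE (7+3=10). 10 + next roll (0) = 10. Cumulative: 47
Frame 7: OPEN (0+3=3). Cumulative: 50
Frame 8: OPEN (8+0=8). Cumulative: 58
Frame 9: SPARE (6+4=10). 10 + next roll (2) = 12. Cumulative: 70
Frame 10: SPARE. Sum of all frame-10 rolls (2+8+1) = 11. Cumulative: 81

Answer: 5 14 21 29 37 47 50 58 70 81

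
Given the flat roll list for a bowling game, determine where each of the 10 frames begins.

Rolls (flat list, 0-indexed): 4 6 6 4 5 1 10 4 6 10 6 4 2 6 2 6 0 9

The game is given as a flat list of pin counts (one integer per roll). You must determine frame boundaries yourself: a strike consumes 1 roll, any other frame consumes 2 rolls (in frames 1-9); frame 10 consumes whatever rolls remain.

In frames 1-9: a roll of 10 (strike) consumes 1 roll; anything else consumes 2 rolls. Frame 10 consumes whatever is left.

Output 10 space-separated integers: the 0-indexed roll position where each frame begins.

Frame 1 starts at roll index 0: rolls=4,6 (sum=10), consumes 2 rolls
Frame 2 starts at roll index 2: rolls=6,4 (sum=10), consumes 2 rolls
Frame 3 starts at roll index 4: rolls=5,1 (sum=6), consumes 2 rolls
Frame 4 starts at roll index 6: roll=10 (strike), consumes 1 roll
Frame 5 starts at roll index 7: rolls=4,6 (sum=10), consumes 2 rolls
Frame 6 starts at roll index 9: roll=10 (strike), consumes 1 roll
Frame 7 starts at roll index 10: rolls=6,4 (sum=10), consumes 2 rolls
Frame 8 starts at roll index 12: rolls=2,6 (sum=8), consumes 2 rolls
Frame 9 starts at roll index 14: rolls=2,6 (sum=8), consumes 2 rolls
Frame 10 starts at roll index 16: 2 remaining rolls

Answer: 0 2 4 6 7 9 10 12 14 16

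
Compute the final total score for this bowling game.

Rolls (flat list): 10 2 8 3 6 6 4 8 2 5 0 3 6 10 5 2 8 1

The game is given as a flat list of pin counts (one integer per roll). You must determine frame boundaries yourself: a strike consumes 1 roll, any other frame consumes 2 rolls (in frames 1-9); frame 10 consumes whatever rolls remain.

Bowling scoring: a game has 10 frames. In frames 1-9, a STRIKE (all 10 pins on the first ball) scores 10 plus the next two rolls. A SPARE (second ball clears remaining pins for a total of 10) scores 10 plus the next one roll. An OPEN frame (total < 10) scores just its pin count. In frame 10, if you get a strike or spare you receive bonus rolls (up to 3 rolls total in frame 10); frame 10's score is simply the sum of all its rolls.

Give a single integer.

Frame 1: STRIKE. 10 + next two rolls (2+8) = 20. Cumulative: 20
Frame 2: SPARE (2+8=10). 10 + next roll (3) = 13. Cumulative: 33
Frame 3: OPEN (3+6=9). Cumulative: 42
Frame 4: SPARE (6+4=10). 10 + next roll (8) = 18. Cumulative: 60
Frame 5: SPARE (8+2=10). 10 + next roll (5) = 15. Cumulative: 75
Frame 6: OPEN (5+0=5). Cumulative: 80
Frame 7: OPEN (3+6=9). Cumulative: 89
Frame 8: STRIKE. 10 + next two rolls (5+2) = 17. Cumulative: 106
Frame 9: OPEN (5+2=7). Cumulative: 113
Frame 10: OPEN. Sum of all frame-10 rolls (8+1) = 9. Cumulative: 122

Answer: 122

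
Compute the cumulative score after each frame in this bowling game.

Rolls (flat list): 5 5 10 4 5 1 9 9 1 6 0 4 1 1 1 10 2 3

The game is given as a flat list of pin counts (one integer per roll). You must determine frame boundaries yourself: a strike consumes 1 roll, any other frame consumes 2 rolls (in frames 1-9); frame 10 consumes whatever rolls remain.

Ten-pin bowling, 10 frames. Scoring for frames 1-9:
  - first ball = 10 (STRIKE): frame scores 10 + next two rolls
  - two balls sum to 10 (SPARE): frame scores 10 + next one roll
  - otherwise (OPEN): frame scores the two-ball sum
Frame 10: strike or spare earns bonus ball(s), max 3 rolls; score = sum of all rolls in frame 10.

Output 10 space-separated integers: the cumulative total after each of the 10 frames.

Answer: 20 39 48 67 83 89 94 96 111 116

Derivation:
Frame 1: SPARE (5+5=10). 10 + next roll (10) = 20. Cumulative: 20
Frame 2: STRIKE. 10 + next two rolls (4+5) = 19. Cumulative: 39
Frame 3: OPEN (4+5=9). Cumulative: 48
Frame 4: SPARE (1+9=10). 10 + next roll (9) = 19. Cumulative: 67
Frame 5: SPARE (9+1=10). 10 + next roll (6) = 16. Cumulative: 83
Frame 6: OPEN (6+0=6). Cumulative: 89
Frame 7: OPEN (4+1=5). Cumulative: 94
Frame 8: OPEN (1+1=2). Cumulative: 96
Frame 9: STRIKE. 10 + next two rolls (2+3) = 15. Cumulative: 111
Frame 10: OPEN. Sum of all frame-10 rolls (2+3) = 5. Cumulative: 116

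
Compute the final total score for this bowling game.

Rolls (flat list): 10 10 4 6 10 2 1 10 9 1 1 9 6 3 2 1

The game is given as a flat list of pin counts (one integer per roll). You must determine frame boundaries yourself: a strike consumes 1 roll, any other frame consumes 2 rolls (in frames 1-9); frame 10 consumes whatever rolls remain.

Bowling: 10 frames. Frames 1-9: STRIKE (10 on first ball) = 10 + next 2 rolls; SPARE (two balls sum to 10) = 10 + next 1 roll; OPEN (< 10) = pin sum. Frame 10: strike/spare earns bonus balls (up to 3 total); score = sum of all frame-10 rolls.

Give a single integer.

Frame 1: STRIKE. 10 + next two rolls (10+4) = 24. Cumulative: 24
Frame 2: STRIKE. 10 + next two rolls (4+6) = 20. Cumulative: 44
Frame 3: SPARE (4+6=10). 10 + next roll (10) = 20. Cumulative: 64
Frame 4: STRIKE. 10 + next two rolls (2+1) = 13. Cumulative: 77
Frame 5: OPEN (2+1=3). Cumulative: 80
Frame 6: STRIKE. 10 + next two rolls (9+1) = 20. Cumulative: 100
Frame 7: SPARE (9+1=10). 10 + next roll (1) = 11. Cumulative: 111
Frame 8: SPARE (1+9=10). 10 + next roll (6) = 16. Cumulative: 127
Frame 9: OPEN (6+3=9). Cumulative: 136
Frame 10: OPEN. Sum of all frame-10 rolls (2+1) = 3. Cumulative: 139

Answer: 139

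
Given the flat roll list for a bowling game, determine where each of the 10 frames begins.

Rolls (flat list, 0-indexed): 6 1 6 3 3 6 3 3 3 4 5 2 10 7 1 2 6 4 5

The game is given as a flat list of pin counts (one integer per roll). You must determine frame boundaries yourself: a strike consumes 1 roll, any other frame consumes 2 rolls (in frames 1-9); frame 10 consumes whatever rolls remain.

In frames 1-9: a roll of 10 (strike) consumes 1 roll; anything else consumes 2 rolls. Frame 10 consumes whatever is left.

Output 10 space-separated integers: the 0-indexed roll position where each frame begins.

Frame 1 starts at roll index 0: rolls=6,1 (sum=7), consumes 2 rolls
Frame 2 starts at roll index 2: rolls=6,3 (sum=9), consumes 2 rolls
Frame 3 starts at roll index 4: rolls=3,6 (sum=9), consumes 2 rolls
Frame 4 starts at roll index 6: rolls=3,3 (sum=6), consumes 2 rolls
Frame 5 starts at roll index 8: rolls=3,4 (sum=7), consumes 2 rolls
Frame 6 starts at roll index 10: rolls=5,2 (sum=7), consumes 2 rolls
Frame 7 starts at roll index 12: roll=10 (strike), consumes 1 roll
Frame 8 starts at roll index 13: rolls=7,1 (sum=8), consumes 2 rolls
Frame 9 starts at roll index 15: rolls=2,6 (sum=8), consumes 2 rolls
Frame 10 starts at roll index 17: 2 remaining rolls

Answer: 0 2 4 6 8 10 12 13 15 17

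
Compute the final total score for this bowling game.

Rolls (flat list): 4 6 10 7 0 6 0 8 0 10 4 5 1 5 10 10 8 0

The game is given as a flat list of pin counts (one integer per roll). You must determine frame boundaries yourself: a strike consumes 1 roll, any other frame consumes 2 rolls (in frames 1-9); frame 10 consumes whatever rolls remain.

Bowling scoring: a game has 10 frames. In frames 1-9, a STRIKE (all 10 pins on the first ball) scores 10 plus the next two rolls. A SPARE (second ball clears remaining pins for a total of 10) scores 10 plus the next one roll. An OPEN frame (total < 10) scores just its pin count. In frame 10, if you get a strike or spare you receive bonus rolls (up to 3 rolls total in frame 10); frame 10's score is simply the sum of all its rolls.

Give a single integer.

Answer: 138

Derivation:
Frame 1: SPARE (4+6=10). 10 + next roll (10) = 20. Cumulative: 20
Frame 2: STRIKE. 10 + next two rolls (7+0) = 17. Cumulative: 37
Frame 3: OPEN (7+0=7). Cumulative: 44
Frame 4: OPEN (6+0=6). Cumulative: 50
Frame 5: OPEN (8+0=8). Cumulative: 58
Frame 6: STRIKE. 10 + next two rolls (4+5) = 19. Cumulative: 77
Frame 7: OPEN (4+5=9). Cumulative: 86
Frame 8: OPEN (1+5=6). Cumulative: 92
Frame 9: STRIKE. 10 + next two rolls (10+8) = 28. Cumulative: 120
Frame 10: STRIKE. Sum of all frame-10 rolls (10+8+0) = 18. Cumulative: 138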